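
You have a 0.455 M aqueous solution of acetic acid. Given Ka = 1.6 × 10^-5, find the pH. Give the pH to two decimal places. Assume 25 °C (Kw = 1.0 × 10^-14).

CH3COOH ⇌ CH3COO- + H+
From the ICE table, Ka = [H+]²/(0.455 − [H+]) = 1.6 × 10^-5.
Assume [H+] ≪ 0.455: [H+] ≈ √(1.6 × 10^-5 × 0.455) = 2.70 × 10^-3 M
([H+]/C₀ = 0.59% < 5%, so the approximation holds.)
pH = −log[H+] = −log(2.70 × 10^-3) = 2.57

pH = 2.57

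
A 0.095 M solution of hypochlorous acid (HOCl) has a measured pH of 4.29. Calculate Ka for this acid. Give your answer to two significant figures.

[H+] = 10^(-4.29) = 5.13 × 10^-5 M
At equilibrium [HA] = 0.095 − 5.13 × 10^-5 = 9.49 × 10^-2 M
Ka = [H+][A-]/[HA] = (5.13 × 10^-5)² / 9.49 × 10^-2 = 2.8 × 10^-8

Ka = 2.8 × 10^-8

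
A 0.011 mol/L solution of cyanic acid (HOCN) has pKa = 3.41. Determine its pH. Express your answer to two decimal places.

HOCN ⇌ OCN- + H+
Ka = 10^(−3.41) = 3.89 × 10^-4
Let x = [H+] at equilibrium. Ka = x²/(0.011 − x).
x is not negligible relative to C₀; solve x² + 0.000389·x − 4.28e-06 = 0.
x = [−0.000389 + √(0.000389² + 1.71e-05)]/2 = 1.88 × 10^-3 M
pH = −log[H+] = −log(1.88 × 10^-3) = 2.73

pH = 2.73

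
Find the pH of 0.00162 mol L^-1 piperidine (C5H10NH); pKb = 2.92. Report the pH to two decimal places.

C5H10NH + H2O ⇌ C5H10NH2+ + OH-
Kb = 10^(−2.92) = 1.20 × 10^-3
Kb = x²/(0.00162 − x) = 1.20 × 10^-3
The 5% rule fails; solving x² + Kb·x − Kb·C₀ = 0 exactly:
x = [−0.0012 + √(0.0012² + 7.78e-06)]/2 = 9.18 × 10^-4 M
pOH = −log(9.18 × 10^-4) = 3.04; pH = 14.00 − 3.04 = 10.96

pH = 10.96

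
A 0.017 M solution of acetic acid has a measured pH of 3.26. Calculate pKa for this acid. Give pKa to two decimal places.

pKa = 4.74

[H+] = 10^(-3.26) = 5.50 × 10^-4 M
At equilibrium [HA] = 0.017 − 5.50 × 10^-4 = 1.65 × 10^-2 M
Ka = [H+][A-]/[HA] = (5.50 × 10^-4)² / 1.65 × 10^-2 = 1.83 × 10^-5
pKa = -log(1.83 × 10^-5) = 4.74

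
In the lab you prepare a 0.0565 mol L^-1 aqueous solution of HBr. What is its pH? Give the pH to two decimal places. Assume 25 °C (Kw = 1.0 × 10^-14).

HBr is a strong acid and dissociates completely, so [H+] = 0.0565 M.
pH = -log(0.0565) = 1.25

pH = 1.25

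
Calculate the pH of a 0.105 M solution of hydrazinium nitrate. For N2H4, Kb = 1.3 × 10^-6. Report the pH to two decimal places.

pH = 4.55

N2H5+ is the conjugate acid of the weak base N2H4.
Ka = Kw/Kb = 1.0×10^-14 / 1.3 × 10^-6 = 7.69 × 10^-9
From the ICE table, Ka = x²/(0.105 − x) = 7.69 × 10^-9.
Since Ka ≪ C₀, x ≈ √(Ka·C₀) = 2.84 × 10^-5 M.
Check: 0.027% ionized — well under 5%, approximation valid.
pH = −log[H+] = −log(2.84 × 10^-5) = 4.55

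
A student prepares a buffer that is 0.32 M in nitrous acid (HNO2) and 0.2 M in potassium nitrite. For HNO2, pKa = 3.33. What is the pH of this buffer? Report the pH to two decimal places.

pH = 3.13

Using pH = pKa + log([base]/[acid]) with [base]/[acid] = 0.2/0.32:
pH = 3.33 + (-0.204) = 3.13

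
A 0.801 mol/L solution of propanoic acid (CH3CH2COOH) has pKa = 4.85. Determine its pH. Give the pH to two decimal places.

CH3CH2COOH ⇌ CH3CH2COO- + H+
Ka = 10^(−4.85) = 1.41 × 10^-5
Ka = [H+]²/(0.801 − [H+]) = 1.41 × 10^-5
Since Ka ≪ C₀, [H+] ≈ √(Ka·C₀) = 3.36 × 10^-3 M.
Check: 0.42% ionized — well under 5%, approximation valid.
pH = −log(3.36 × 10^-3) = 2.47

pH = 2.47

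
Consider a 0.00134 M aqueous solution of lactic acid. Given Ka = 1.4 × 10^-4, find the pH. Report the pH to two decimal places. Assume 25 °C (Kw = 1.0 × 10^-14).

CH3CH(OH)COOH ⇌ CH3CH(OH)COO- + H+
From the ICE table, Ka = [H+]²/(0.00134 − [H+]) = 1.4 × 10^-4.
[H+] is not negligible relative to C₀; solve [H+]² + 0.00014·[H+] − 1.88e-07 = 0.
[H+] = [−0.00014 + √(0.00014² + 7.5e-07)]/2 = 3.69 × 10^-4 M
pH = −log(3.69 × 10^-4) = 3.43

pH = 3.43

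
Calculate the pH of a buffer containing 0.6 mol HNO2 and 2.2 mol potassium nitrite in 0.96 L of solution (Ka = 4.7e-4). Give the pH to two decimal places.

pH = 3.89

pKa = −log(4.7 × 10^-4) = 3.328
pH = pKa + log([A⁻]/[HA]) = 3.328 + log(2.2/0.6)
pH = 3.328 + (+0.564) = 3.89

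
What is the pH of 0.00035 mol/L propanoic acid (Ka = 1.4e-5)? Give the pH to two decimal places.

CH3CH2COOH ⇌ CH3CH2COO- + H+
Ka = [H+]²/(0.00035 − [H+]) = 1.4 × 10^-5
Here C₀/Ka ≈ 25, so the small-[H+] approximation fails. Use the quadratic:
[H+] = (−Ka + √(Ka² + 4·Ka·C₀))/2 = 6.33 × 10^-5 M
pH = −log(6.33 × 10^-5) = 4.20

pH = 4.20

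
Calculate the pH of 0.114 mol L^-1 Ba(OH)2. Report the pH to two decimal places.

pH = 13.36

Ba(OH)2 is a strong base (each formula unit releases 2 OH-); [OH-] = 0.228 M.
pOH = -log(0.228) = 0.64
pH = 14.00 - 0.64 = 13.36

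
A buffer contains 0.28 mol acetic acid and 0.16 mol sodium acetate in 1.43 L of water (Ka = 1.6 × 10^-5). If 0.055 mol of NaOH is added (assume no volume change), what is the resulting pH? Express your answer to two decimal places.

OH- converts CH3COOH to CH3COO-: CH3COOH → 0.225 mol, CH3COO- → 0.215 mol.
pKa = −log(1.6 × 10^-5) = 4.796
Henderson–Hasselbalch with mole ratio 0.215/0.225: pH = 4.796 + (-0.020)

pH = 4.78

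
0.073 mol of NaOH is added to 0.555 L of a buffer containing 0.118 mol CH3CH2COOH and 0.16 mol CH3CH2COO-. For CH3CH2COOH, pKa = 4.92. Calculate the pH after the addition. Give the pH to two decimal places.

OH- converts CH3CH2COOH to CH3CH2COO-: CH3CH2COOH → 0.045 mol, CH3CH2COO- → 0.233 mol.
pH = pKa + log(n_CH3CH2COO-/n_CH3CH2COOH) = 4.92 + log(0.233/0.045) = 4.92 + (+0.714)

pH = 5.63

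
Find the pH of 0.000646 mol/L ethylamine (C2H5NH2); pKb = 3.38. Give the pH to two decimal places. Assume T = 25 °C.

C2H5NH2 + H2O ⇌ C2H5NH3+ + OH-
Kb = 10^(−3.38) = 4.17 × 10^-4
From the ICE table, Kb = [OH-]²/(0.000646 − [OH-]) = 4.17 × 10^-4.
[OH-] is not negligible relative to C₀; solve [OH-]² + 0.000417·[OH-] − 2.69e-07 = 0.
[OH-] = (−Kb + √(Kb² + 4·Kb·C₀))/2 = 3.51 × 10^-4 M
pOH = −log(3.51 × 10^-4) = 3.45; pH = 14.00 − 3.45 = 10.55

pH = 10.55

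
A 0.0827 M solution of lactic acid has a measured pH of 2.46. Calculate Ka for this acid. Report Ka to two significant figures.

Ka = 1.5 × 10^-4

[H+] = 10^(-2.46) = 3.47 × 10^-3 M
At equilibrium [HA] = 0.0827 − 3.47 × 10^-3 = 7.92 × 10^-2 M
Ka = [H+][A-]/[HA] = (3.47 × 10^-3)² / 7.92 × 10^-2 = 1.5 × 10^-4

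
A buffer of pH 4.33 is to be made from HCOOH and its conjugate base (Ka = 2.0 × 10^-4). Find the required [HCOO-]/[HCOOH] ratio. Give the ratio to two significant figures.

pKa = -log(2.0 × 10^-4) = 3.699
pH = pKa + log(r) ⇒ log(r) = 4.33 − 3.699 = +0.631
r = [HCOO-]/[HCOOH] = 10^(+0.631) = 4.28

ratio = 4.3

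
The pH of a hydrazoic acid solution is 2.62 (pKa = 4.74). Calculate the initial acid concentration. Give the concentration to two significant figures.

C₀ = 3.2 × 10^-1 M

[H+] = 10^(-2.62) = 2.40 × 10^-3 M = x
Ka = 10^(−4.74) = 1.82 × 10^-5
Ka = x²/(C₀ − x) ⇒ C₀ = x + x²/Ka
C₀ = 2.40 × 10^-3 + (2.40 × 10^-3)²/(1.82 × 10^-5) = 3.19 × 10^-1 M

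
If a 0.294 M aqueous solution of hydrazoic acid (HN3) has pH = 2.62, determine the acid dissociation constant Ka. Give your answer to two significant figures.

[H+] = 10^(-2.62) = 2.40 × 10^-3 M
At equilibrium [HA] = 0.294 − 2.40 × 10^-3 = 2.92 × 10^-1 M
Ka = [H+][A-]/[HA] = (2.40 × 10^-3)² / 2.92 × 10^-1 = 2.0 × 10^-5

Ka = 2.0 × 10^-5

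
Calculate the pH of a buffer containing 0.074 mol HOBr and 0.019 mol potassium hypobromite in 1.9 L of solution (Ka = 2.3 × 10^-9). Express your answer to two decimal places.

pH = 8.05

pKa = −log(2.3 × 10^-9) = 8.638
Henderson–Hasselbalch: pH = pKa + log([OBr-]/[HOBr]) = 8.638 + log(0.019/0.074)
pH = 8.638 + (-0.590) = 8.05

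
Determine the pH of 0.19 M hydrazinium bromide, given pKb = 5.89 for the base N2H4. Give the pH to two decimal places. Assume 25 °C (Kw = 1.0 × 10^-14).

pH = 4.42

N2H5+ is the conjugate acid of the weak base N2H4.
Kb = 10^(−5.89) = 1.29 × 10^-6
Ka = Kw/Kb = 1.0×10^-14 / 1.29 × 10^-6 = 7.75 × 10^-9
Ka = [H+]²/(0.19 − [H+]) = 7.75 × 10^-9
Assume [H+] ≪ 0.19: [H+] ≈ √(7.75 × 10^-9 × 0.19) = 3.84 × 10^-5 M
Check: 0.02% ionized — well under 5%, approximation valid.
pH = −log(3.84 × 10^-5) = 4.42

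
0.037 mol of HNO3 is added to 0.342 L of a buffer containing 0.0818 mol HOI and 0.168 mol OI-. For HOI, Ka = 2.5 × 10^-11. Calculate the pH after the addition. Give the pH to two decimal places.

pH = 10.64

Added H+ converts OI- to HOI: HOI → 0.119 mol, OI- → 0.131 mol.
pKa = −log(2.5 × 10^-11) = 10.602
pH = pKa + log([A⁻]/[HA]) = 10.602 + log(0.131/0.119) = 10.602 +0.042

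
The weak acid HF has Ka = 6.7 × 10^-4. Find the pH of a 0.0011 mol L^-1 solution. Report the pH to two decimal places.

pH = 3.23

HF ⇌ F- + H+
Ka = x²/(0.0011 − x) = 6.7 × 10^-4
The 5% rule fails; solving x² + Ka·x − Ka·C₀ = 0 exactly:
x = (−Ka + √(Ka² + 4·Ka·C₀))/2 = 5.87 × 10^-4 M
pH = −log(5.87 × 10^-4) = 3.23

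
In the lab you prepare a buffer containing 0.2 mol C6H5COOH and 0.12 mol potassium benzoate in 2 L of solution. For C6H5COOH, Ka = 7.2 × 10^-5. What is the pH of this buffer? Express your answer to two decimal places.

pH = 3.92

pKa = −log(7.2 × 10^-5) = 4.143
Using pH = pKa + log([base]/[acid]) with [base]/[acid] = 0.12/0.2:
pH = 4.143 + (-0.222) = 3.92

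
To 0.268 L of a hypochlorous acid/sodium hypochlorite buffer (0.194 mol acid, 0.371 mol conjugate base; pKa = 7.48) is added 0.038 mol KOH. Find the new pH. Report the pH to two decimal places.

OH- converts HOCl to OCl-: HOCl → 0.156 mol, OCl- → 0.409 mol.
pH = pKa + log(n_OCl-/n_HOCl) = 7.48 + log(0.409/0.156) = 7.48 + (+0.419)

pH = 7.90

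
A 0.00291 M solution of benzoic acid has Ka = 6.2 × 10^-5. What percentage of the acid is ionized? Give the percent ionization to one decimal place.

C6H5COOH ⇌ C6H5COO- + H+; let x = [H+] at equilibrium.
Ka = x²/(C₀ − x); solving the quadratic gives x = 3.95 × 10^-4 M.
% ionization = x/C₀ × 100% = 3.95 × 10^-4/0.00291 × 100% = 13.6%

13.6%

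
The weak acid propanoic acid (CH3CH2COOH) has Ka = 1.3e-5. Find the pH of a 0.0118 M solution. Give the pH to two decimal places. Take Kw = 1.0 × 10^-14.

CH3CH2COOH ⇌ CH3CH2COO- + H+
From the ICE table, Ka = x²/(0.0118 − x) = 1.3 × 10^-5.
Neglecting x in the denominator: x = √(1.3 × 10^-5 × 0.0118) = 3.92 × 10^-4 M
pH = −log[H+] = −log(3.92 × 10^-4) = 3.41

pH = 3.41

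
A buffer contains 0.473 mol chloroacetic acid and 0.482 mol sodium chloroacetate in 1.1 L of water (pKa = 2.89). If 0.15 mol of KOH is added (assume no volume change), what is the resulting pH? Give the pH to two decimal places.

OH- converts ClCH2COOH to ClCH2COO-: ClCH2COOH → 0.323 mol, ClCH2COO- → 0.632 mol.
pH = pKa + log([A⁻]/[HA]) = 2.89 + log(0.632/0.323) = 2.89 +0.292

pH = 3.18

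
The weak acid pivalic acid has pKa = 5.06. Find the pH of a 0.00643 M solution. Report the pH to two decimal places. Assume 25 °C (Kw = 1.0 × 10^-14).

pH = 3.63

(CH3)3CCOOH ⇌ (CH3)3CCOO- + H+
Ka = 10^(−5.06) = 8.71 × 10^-6
Let x = [H+] at equilibrium. Ka = x²/(0.00643 − x).
Assume x ≪ 0.00643: x ≈ √(8.71 × 10^-6 × 0.00643) = 2.37 × 10^-4 M
(x/C₀ = 3.7% < 5%, so the approximation holds.)
pH = −log(2.37 × 10^-4) = 3.63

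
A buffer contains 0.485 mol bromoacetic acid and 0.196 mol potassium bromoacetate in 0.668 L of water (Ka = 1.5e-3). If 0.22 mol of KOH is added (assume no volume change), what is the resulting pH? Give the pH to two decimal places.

After neutralization: n(BrCH2COOH) = 0.265 mol, n(BrCH2COO-) = 0.416 mol.
pKa = −log(1.5 × 10^-3) = 2.824
pH = pKa + log(n_BrCH2COO-/n_BrCH2COOH) = 2.824 + log(0.416/0.265) = 2.824 + (+0.196)

pH = 3.02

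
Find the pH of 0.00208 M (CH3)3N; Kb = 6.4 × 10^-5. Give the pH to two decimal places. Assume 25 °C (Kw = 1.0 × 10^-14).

pH = 10.52

(CH3)3N + H2O ⇌ (CH3)3NH+ + OH-
Kb = [OH-]²/(0.00208 − [OH-]) = 6.4 × 10^-5
Here C₀/Kb ≈ 32.5, so the small-[OH-] approximation fails. Use the quadratic:
[OH-] = (−Kb + √(Kb² + 4·Kb·C₀))/2 = 3.34 × 10^-4 M
pOH = 3.48, so pH = 14.00 − pOH = 10.52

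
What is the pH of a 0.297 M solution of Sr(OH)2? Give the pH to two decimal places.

Sr(OH)2 is a strong base (each formula unit releases 2 OH-); [OH-] = 0.594 M.
pOH = -log(0.594) = 0.23
pH = 14.00 - 0.23 = 13.77

pH = 13.77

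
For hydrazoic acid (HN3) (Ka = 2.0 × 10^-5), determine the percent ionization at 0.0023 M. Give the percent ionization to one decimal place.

HN3 ⇌ N3- + H+; let x = [H+] at equilibrium.
Solve x² + 2e-05x − 4.6e-08 = 0 → x = 2.05 × 10^-4 M
% ionization = x/C₀ × 100% = 2.05 × 10^-4/0.0023 × 100% = 8.9%

8.9%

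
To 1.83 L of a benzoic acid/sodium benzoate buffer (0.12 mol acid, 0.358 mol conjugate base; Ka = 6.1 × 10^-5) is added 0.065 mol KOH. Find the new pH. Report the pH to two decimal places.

After neutralization: n(C6H5COOH) = 0.055 mol, n(C6H5COO-) = 0.423 mol.
pKa = −log(6.1 × 10^-5) = 4.215
pH = pKa + log([A⁻]/[HA]) = 4.215 + log(0.423/0.055) = 4.215 +0.886

pH = 5.10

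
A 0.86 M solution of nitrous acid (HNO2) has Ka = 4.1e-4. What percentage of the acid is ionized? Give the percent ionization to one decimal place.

2.2%

HNO2 ⇌ NO2- + H+; let x = [H+] at equilibrium.
x ≈ √(Ka·C₀) = √(4.1 × 10^-4 × 0.86) = 1.88 × 10^-2 M
Fraction ionized = 1.88 × 10^-2 / 0.86 = 0.0219 → 2.2%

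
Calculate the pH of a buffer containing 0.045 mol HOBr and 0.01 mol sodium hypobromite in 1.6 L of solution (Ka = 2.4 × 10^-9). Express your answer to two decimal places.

pH = 7.97

pKa = −log(2.4 × 10^-9) = 8.620
Henderson–Hasselbalch: pH = pKa + log([OBr-]/[HOBr]) = 8.620 + log(0.01/0.045)
pH = 8.620 + (-0.653) = 7.97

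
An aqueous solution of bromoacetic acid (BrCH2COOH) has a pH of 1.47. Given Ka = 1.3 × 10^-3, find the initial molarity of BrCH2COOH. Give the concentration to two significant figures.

C₀ = 9.2 × 10^-1 M

[H+] = 10^(-1.47) = 3.39 × 10^-2 M = x
Ka = x²/(C₀ − x) ⇒ C₀ = x + x²/Ka
C₀ = 3.39 × 10^-2 + (3.39 × 10^-2)²/(1.3 × 10^-3) = 9.18 × 10^-1 M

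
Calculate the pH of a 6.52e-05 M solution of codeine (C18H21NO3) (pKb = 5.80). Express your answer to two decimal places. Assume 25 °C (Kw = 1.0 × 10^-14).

pH = 8.97

C18H21NO3 + H2O ⇌ C18H22NO3+ + OH-
Kb = 10^(−5.80) = 1.58 × 10^-6
From the ICE table, Kb = x²/(6.52e-05 − x) = 1.58 × 10^-6.
Here C₀/Kb ≈ 41.3, so the small-x approximation fails. Use the quadratic:
x = (−Kb + √(Kb² + 4·Kb·C₀))/2 = 9.39 × 10^-6 M
pOH = 5.03, so pH = 14.00 − pOH = 8.97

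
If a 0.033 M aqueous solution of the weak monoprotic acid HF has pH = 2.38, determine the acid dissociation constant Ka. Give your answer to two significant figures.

[H+] = 10^(-2.38) = 4.17 × 10^-3 M
At equilibrium [HA] = 0.033 − 4.17 × 10^-3 = 2.88 × 10^-2 M
Ka = [H+][A-]/[HA] = (4.17 × 10^-3)² / 2.88 × 10^-2 = 6.0 × 10^-4

Ka = 6.0 × 10^-4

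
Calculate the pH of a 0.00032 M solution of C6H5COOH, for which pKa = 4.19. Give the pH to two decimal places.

pH = 3.94

C6H5COOH ⇌ C6H5COO- + H+
Ka = 10^(−4.19) = 6.46 × 10^-5
Ka = x²/(0.00032 − x) = 6.46 × 10^-5
Here C₀/Ka ≈ 4.95, so the small-x approximation fails. Use the quadratic:
x = [−6.46e-05 + √(6.46e-05² + 8.27e-08)]/2 = 1.15 × 10^-4 M
pH = −log[H+] = −log(1.15 × 10^-4) = 3.94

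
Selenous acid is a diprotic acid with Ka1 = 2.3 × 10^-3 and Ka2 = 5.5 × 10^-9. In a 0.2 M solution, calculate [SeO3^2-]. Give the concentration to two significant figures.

First ionization gives [H+] ≈ [HSeO3-] = 2.03 × 10^-2 M.
Second step: Ka2 = [H+][SeO3^2-]/[HSeO3-] ≈ [SeO3^2-] (since [H+] ≈ [HSeO3-]).
So [SeO3^2-] ≈ Ka2.

5.5 × 10^-9 M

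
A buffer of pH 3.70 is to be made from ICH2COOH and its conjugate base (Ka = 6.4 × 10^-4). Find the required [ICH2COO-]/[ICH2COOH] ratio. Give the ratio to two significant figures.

ratio = 3.2

pKa = -log(6.4 × 10^-4) = 3.194
pH = pKa + log(r) ⇒ log(r) = 3.70 − 3.194 = +0.506
r = [ICH2COO-]/[ICH2COOH] = 10^(+0.506) = 3.21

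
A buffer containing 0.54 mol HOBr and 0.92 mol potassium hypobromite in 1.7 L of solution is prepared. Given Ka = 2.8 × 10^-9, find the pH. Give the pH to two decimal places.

pH = 8.78

pKa = −log(2.8 × 10^-9) = 8.553
Using pH = pKa + log([base]/[acid]) with [base]/[acid] = 0.92/0.54:
pH = 8.553 + (+0.231) = 8.78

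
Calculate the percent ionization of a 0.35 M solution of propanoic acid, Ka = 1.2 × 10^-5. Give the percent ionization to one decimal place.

0.6%

CH3CH2COOH ⇌ CH3CH2COO- + H+; let x = [H+] at equilibrium.
x ≈ √(Ka·C₀) = √(1.2 × 10^-5 × 0.35) = 2.05 × 10^-3 M
Fraction ionized = 2.05 × 10^-3 / 0.35 = 0.0059 → 0.6%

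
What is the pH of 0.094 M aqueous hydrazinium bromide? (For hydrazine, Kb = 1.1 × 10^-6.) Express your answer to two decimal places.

pH = 4.53

N2H5+ is the conjugate acid of the weak base N2H4.
Ka = Kw/Kb = 1.0×10^-14 / 1.1 × 10^-6 = 9.09 × 10^-9
Ka = x²/(0.094 − x) = 9.09 × 10^-9
Since Ka ≪ C₀, x ≈ √(Ka·C₀) = 2.92 × 10^-5 M.
pH = −log(2.92 × 10^-5) = 4.53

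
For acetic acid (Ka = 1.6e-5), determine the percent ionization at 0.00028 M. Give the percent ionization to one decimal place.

21.2%

CH3COOH ⇌ CH3COO- + H+; let x = [H+] at equilibrium.
Solve x² + 1.6e-05x − 4.48e-09 = 0 → x = 5.94 × 10^-5 M
% ionization = x/C₀ × 100% = 5.94 × 10^-5/0.00028 × 100% = 21.2%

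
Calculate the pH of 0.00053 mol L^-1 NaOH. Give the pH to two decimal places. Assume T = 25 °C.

NaOH is a strong base; [OH-] = 0.00053 M.
pOH = -log(0.00053) = 3.28
pH = 14.00 - 3.28 = 10.72

pH = 10.72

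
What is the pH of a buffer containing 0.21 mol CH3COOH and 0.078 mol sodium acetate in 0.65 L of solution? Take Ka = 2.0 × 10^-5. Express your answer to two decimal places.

pKa = −log(2.0 × 10^-5) = 4.699
Using pH = pKa + log([base]/[acid]) with [base]/[acid] = 0.078/0.21:
pH = 4.699 + (-0.430) = 4.27

pH = 4.27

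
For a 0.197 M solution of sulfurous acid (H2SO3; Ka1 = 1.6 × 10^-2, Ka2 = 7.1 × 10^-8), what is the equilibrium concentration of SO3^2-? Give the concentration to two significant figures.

First ionization gives [H+] ≈ [HSO3-] = 4.87 × 10^-2 M.
Second step: Ka2 = [H+][SO3^2-]/[HSO3-] ≈ [SO3^2-] (since [H+] ≈ [HSO3-]).
So [SO3^2-] ≈ Ka2.

7.1 × 10^-8 M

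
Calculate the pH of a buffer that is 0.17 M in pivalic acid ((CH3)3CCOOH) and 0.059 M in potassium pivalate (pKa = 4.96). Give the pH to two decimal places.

pH = 4.50

pH = pKa + log([A⁻]/[HA]) = 4.96 + log(0.059/0.17)
pH = 4.96 + (-0.460) = 4.50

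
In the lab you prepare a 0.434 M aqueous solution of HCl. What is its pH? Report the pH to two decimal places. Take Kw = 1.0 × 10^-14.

HCl is a strong acid and dissociates completely, so [H+] = 0.434 M.
pH = -log(0.434) = 0.36

pH = 0.36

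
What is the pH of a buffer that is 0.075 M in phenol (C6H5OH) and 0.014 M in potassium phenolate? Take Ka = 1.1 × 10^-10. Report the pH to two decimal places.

pH = 9.23

pKa = −log(1.1 × 10^-10) = 9.959
Henderson–Hasselbalch: pH = pKa + log([C6H5O-]/[C6H5OH]) = 9.959 + log(0.014/0.075)
pH = 9.959 + (-0.729) = 9.23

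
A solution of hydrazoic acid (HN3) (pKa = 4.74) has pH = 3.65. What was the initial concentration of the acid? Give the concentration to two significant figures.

[H+] = 10^(-3.65) = 2.24 × 10^-4 M = x
Ka = 10^(−4.74) = 1.82 × 10^-5
Ka = x²/(C₀ − x) ⇒ C₀ = x + x²/Ka
C₀ = 2.24 × 10^-4 + (2.24 × 10^-4)²/(1.82 × 10^-5) = 2.98 × 10^-3 M

C₀ = 3.0 × 10^-3 M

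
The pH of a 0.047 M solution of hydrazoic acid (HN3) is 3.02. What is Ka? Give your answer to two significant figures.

Ka = 2.0 × 10^-5

[H+] = 10^(-3.02) = 9.55 × 10^-4 M
At equilibrium [HA] = 0.047 − 9.55 × 10^-4 = 4.60 × 10^-2 M
Ka = [H+][A-]/[HA] = (9.55 × 10^-4)² / 4.60 × 10^-2 = 2.0 × 10^-5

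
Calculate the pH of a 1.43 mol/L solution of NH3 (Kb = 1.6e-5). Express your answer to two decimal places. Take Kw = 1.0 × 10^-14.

pH = 11.68

NH3 + H2O ⇌ NH4+ + OH-
Kb = x²/(1.43 − x) = 1.6 × 10^-5
Neglecting x in the denominator: x = √(1.6 × 10^-5 × 1.43) = 4.78 × 10^-3 M
(x/C₀ = 0.33% < 5%, so the approximation holds.)
pOH = −log(4.78 × 10^-3) = 2.32; pH = 14.00 − 2.32 = 11.68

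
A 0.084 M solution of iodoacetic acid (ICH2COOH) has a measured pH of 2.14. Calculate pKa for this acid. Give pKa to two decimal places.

pKa = 3.17

[H+] = 10^(-2.14) = 7.24 × 10^-3 M
At equilibrium [HA] = 0.084 − 7.24 × 10^-3 = 7.68 × 10^-2 M
Ka = [H+][A-]/[HA] = (7.24 × 10^-3)² / 7.68 × 10^-2 = 6.83 × 10^-4
pKa = -log(6.83 × 10^-4) = 3.17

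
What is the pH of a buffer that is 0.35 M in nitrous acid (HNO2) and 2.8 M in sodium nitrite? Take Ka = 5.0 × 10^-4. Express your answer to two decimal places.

pKa = −log(5.0 × 10^-4) = 3.301
pH = pKa + log([A⁻]/[HA]) = 3.301 + log(2.8/0.35)
pH = 3.301 + (+0.903) = 4.20

pH = 4.20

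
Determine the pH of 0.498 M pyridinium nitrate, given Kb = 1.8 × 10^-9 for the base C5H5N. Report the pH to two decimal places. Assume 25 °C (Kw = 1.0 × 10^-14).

C5H5NH+ is the conjugate acid of the weak base C5H5N.
Ka = Kw/Kb = 1.0×10^-14 / 1.8 × 10^-9 = 5.56 × 10^-6
Let x = [H+] at equilibrium. Ka = x²/(0.498 − x).
Neglecting x in the denominator: x = √(5.56 × 10^-6 × 0.498) = 1.66 × 10^-3 M
(x/C₀ = 0.33% < 5%, so the approximation holds.)
pH = −log(1.66 × 10^-3) = 2.78

pH = 2.78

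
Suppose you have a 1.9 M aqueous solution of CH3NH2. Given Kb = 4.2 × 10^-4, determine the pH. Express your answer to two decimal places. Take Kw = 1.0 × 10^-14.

CH3NH2 + H2O ⇌ CH3NH3+ + OH-
From the ICE table, Kb = x²/(1.9 − x) = 4.2 × 10^-4.
Neglecting x in the denominator: x = √(4.2 × 10^-4 × 1.9) = 2.82 × 10^-2 M
Check: 1.5% ionized — well under 5%, approximation valid.
pOH = 1.55, so pH = 14.00 − pOH = 12.45

pH = 12.45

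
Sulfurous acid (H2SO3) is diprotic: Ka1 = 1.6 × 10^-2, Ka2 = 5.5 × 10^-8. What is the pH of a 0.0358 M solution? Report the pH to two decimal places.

Ka1 ≫ Ka2, so treat the first dissociation as the only significant source of H+.
Ka1 = x²/(0.0358 − x) = 1.6 × 10^-2
Solving the quadratic: x = (−Ka1 + √(Ka1² + 4·Ka1·C₀))/2 = 1.72 × 10^-2 M
pH = −log(1.72 × 10^-2) = 1.76

pH = 1.76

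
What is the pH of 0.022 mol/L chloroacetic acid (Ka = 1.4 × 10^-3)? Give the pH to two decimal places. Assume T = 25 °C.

pH = 2.31

ClCH2COOH ⇌ ClCH2COO- + H+
From the ICE table, Ka = [H+]²/(0.022 − [H+]) = 1.4 × 10^-3.
Here C₀/Ka ≈ 15.7, so the small-[H+] approximation fails. Use the quadratic:
[H+] = (−Ka + √(Ka² + 4·Ka·C₀))/2 = 4.89 × 10^-3 M
pH = −log[H+] = −log(4.89 × 10^-3) = 2.31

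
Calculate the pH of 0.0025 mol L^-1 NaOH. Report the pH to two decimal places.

pH = 11.40

NaOH is a strong base; [OH-] = 0.0025 M.
pOH = -log(0.0025) = 2.60
pH = 14.00 - 2.60 = 11.40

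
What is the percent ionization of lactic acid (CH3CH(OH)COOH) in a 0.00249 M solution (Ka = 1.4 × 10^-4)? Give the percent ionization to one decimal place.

CH3CH(OH)COOH ⇌ CH3CH(OH)COO- + H+; let x = [H+] at equilibrium.
Solve x² + 0.00014x − 3.49e-07 = 0 → x = 5.25 × 10^-4 M
% ionization = x/C₀ × 100% = 5.25 × 10^-4/0.00249 × 100% = 21.1%

21.1%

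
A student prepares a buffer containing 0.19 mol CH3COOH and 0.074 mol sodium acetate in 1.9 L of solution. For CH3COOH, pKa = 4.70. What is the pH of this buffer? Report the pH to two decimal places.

pH = 4.29

Henderson–Hasselbalch: pH = pKa + log([CH3COO-]/[CH3COOH]) = 4.70 + log(0.074/0.19)
pH = 4.70 + (-0.410) = 4.29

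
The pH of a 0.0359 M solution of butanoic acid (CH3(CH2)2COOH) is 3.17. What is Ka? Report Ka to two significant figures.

Ka = 1.3 × 10^-5

[H+] = 10^(-3.17) = 6.76 × 10^-4 M
At equilibrium [HA] = 0.0359 − 6.76 × 10^-4 = 3.52 × 10^-2 M
Ka = [H+][A-]/[HA] = (6.76 × 10^-4)² / 3.52 × 10^-2 = 1.3 × 10^-5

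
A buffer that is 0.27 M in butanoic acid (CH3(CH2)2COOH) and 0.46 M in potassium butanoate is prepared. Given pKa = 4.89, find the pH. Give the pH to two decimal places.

Using pH = pKa + log([base]/[acid]) with [base]/[acid] = 0.46/0.27:
pH = 4.89 + (+0.231) = 5.12

pH = 5.12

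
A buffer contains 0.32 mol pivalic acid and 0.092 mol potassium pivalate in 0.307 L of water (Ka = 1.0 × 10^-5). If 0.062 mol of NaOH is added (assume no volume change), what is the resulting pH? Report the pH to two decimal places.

After neutralization: n((CH3)3CCOOH) = 0.258 mol, n((CH3)3CCOO-) = 0.154 mol.
pKa = −log(1.0 × 10^-5) = 5.000
pH = pKa + log(n_(CH3)3CCOO-/n_(CH3)3CCOOH) = 5.000 + log(0.154/0.258) = 5.000 + (-0.224)

pH = 4.78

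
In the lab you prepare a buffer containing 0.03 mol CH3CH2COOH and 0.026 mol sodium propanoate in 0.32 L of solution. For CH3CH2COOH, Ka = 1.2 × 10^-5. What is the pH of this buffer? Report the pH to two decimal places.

pH = 4.86

pKa = −log(1.2 × 10^-5) = 4.921
Henderson–Hasselbalch: pH = pKa + log([CH3CH2COO-]/[CH3CH2COOH]) = 4.921 + log(0.026/0.03)
pH = 4.921 + (-0.062) = 4.86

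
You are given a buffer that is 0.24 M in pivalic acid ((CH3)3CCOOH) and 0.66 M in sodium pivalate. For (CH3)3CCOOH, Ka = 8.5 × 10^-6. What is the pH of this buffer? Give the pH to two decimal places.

pH = 5.51

pKa = −log(8.5 × 10^-6) = 5.071
pH = pKa + log([A⁻]/[HA]) = 5.071 + log(0.66/0.24)
pH = 5.071 + (+0.439) = 5.51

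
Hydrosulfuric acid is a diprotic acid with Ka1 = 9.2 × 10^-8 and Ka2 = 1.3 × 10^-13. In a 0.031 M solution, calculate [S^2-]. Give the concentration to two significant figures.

First ionization gives [H+] ≈ [HS-] = 5.34 × 10^-5 M.
Second step: Ka2 = [H+][S^2-]/[HS-] ≈ [S^2-] (since [H+] ≈ [HS-]).
So [S^2-] ≈ Ka2.

1.3 × 10^-13 M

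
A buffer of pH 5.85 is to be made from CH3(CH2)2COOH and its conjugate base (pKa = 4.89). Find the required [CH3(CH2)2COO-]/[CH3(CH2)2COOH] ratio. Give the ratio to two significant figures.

pH = pKa + log(r) ⇒ log(r) = 5.85 − 4.89 = +0.96
r = [CH3(CH2)2COO-]/[CH3(CH2)2COOH] = 10^(+0.96) = 9.12

ratio = 9.1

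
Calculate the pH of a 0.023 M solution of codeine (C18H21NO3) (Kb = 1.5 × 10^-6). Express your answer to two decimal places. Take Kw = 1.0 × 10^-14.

C18H21NO3 + H2O ⇌ C18H22NO3+ + OH-
Let x = [OH-] at equilibrium. Kb = x²/(0.023 − x).
Neglecting x in the denominator: x = √(1.5 × 10^-6 × 0.023) = 1.86 × 10^-4 M
Check: 0.81% ionized — well under 5%, approximation valid.
pOH = −log(1.86 × 10^-4) = 3.73; pH = 14.00 − 3.73 = 10.27

pH = 10.27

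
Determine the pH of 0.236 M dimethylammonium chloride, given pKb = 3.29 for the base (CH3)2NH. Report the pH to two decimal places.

pH = 5.67

(CH3)2NH2+ is the conjugate acid of the weak base (CH3)2NH.
Kb = 10^(−3.29) = 5.13 × 10^-4
Ka = Kw/Kb = 1.0×10^-14 / 5.13 × 10^-4 = 1.95 × 10^-11
Let x = [H+] at equilibrium. Ka = x²/(0.236 − x).
Since Ka ≪ C₀, x ≈ √(Ka·C₀) = 2.15 × 10^-6 M.
pH = −log[H+] = −log(2.15 × 10^-6) = 5.67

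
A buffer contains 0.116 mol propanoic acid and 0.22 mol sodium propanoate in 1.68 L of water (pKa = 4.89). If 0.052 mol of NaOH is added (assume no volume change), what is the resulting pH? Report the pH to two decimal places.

pH = 5.52

OH- converts CH3CH2COOH to CH3CH2COO-: CH3CH2COOH → 0.064 mol, CH3CH2COO- → 0.272 mol.
pH = pKa + log([A⁻]/[HA]) = 4.89 + log(0.272/0.064) = 4.89 +0.628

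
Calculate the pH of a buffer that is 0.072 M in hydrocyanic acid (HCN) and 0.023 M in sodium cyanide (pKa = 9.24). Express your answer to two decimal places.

Henderson–Hasselbalch: pH = pKa + log([CN-]/[HCN]) = 9.24 + log(0.023/0.072)
pH = 9.24 + (-0.496) = 8.74

pH = 8.74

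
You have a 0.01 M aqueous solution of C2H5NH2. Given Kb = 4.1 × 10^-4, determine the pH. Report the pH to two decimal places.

pH = 11.26

C2H5NH2 + H2O ⇌ C2H5NH3+ + OH-
From the ICE table, Kb = x²/(0.01 − x) = 4.1 × 10^-4.
Here C₀/Kb ≈ 24.4, so the small-x approximation fails. Use the quadratic:
x = (−Kb + √(Kb² + 4·Kb·C₀))/2 = 1.83 × 10^-3 M
pOH = 2.74, so pH = 14.00 − pOH = 11.26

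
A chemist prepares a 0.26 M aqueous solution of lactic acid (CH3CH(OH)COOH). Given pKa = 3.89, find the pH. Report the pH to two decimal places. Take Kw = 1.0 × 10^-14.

pH = 2.24

CH3CH(OH)COOH ⇌ CH3CH(OH)COO- + H+
Ka = 10^(−3.89) = 1.29 × 10^-4
Ka = [H+]²/(0.26 − [H+]) = 1.29 × 10^-4
Assume [H+] ≪ 0.26: [H+] ≈ √(1.29 × 10^-4 × 0.26) = 5.79 × 10^-3 M
([H+]/C₀ = 2.2% < 5%, so the approximation holds.)
pH = −log(5.79 × 10^-3) = 2.24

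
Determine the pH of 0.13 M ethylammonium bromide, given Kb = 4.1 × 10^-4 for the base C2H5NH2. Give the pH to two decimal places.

C2H5NH3+ is the conjugate acid of the weak base C2H5NH2.
Ka = Kw/Kb = 1.0×10^-14 / 4.1 × 10^-4 = 2.44 × 10^-11
From the ICE table, Ka = x²/(0.13 − x) = 2.44 × 10^-11.
Neglecting x in the denominator: x = √(2.44 × 10^-11 × 0.13) = 1.78 × 10^-6 M
(x/C₀ = 0.0014% < 5%, so the approximation holds.)
pH = −log[H+] = −log(1.78 × 10^-6) = 5.75

pH = 5.75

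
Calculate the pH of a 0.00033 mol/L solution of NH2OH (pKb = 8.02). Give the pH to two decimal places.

NH2OH + H2O ⇌ NH3OH+ + OH-
Kb = 10^(−8.02) = 9.55 × 10^-9
From the ICE table, Kb = x²/(0.00033 − x) = 9.55 × 10^-9.
Neglecting x in the denominator: x = √(9.55 × 10^-9 × 0.00033) = 1.78 × 10^-6 M
pOH = −log(1.78 × 10^-6) = 5.75; pH = 14.00 − 5.75 = 8.25

pH = 8.25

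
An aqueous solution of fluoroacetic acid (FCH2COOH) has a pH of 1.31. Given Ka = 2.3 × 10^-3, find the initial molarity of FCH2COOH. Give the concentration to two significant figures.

C₀ = 1.1 M

[H+] = 10^(-1.31) = 4.90 × 10^-2 M = x
Ka = x²/(C₀ − x) ⇒ C₀ = x + x²/Ka
C₀ = 4.90 × 10^-2 + (4.90 × 10^-2)²/(2.3 × 10^-3) = 1.09 M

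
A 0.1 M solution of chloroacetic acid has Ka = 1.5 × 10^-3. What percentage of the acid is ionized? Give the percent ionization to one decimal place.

ClCH2COOH ⇌ ClCH2COO- + H+; let x = [H+] at equilibrium.
Solve x² + 0.0015x − 0.00015 = 0 → x = 1.15 × 10^-2 M
Fraction ionized = 1.15 × 10^-2 / 0.1 = 0.1150 → 11.5%

11.5%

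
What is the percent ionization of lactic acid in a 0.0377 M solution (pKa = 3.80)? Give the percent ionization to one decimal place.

CH3CH(OH)COOH ⇌ CH3CH(OH)COO- + H+; let x = [H+] at equilibrium.
Ka = 10^(−3.80) = 1.58 × 10^-4
Ka = x²/(C₀ − x); solving the quadratic gives x = 2.36 × 10^-3 M.
% ionization = x/C₀ × 100% = 2.36 × 10^-3/0.0377 × 100% = 6.3%

6.3%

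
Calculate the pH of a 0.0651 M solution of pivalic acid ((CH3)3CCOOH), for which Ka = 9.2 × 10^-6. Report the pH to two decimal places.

(CH3)3CCOOH ⇌ (CH3)3CCOO- + H+
Ka = [H+]²/(0.0651 − [H+]) = 9.2 × 10^-6
Neglecting [H+] in the denominator: [H+] = √(9.2 × 10^-6 × 0.0651) = 7.74 × 10^-4 M
Check: 1.2% ionized — well under 5%, approximation valid.
pH = −log[H+] = −log(7.74 × 10^-4) = 3.11

pH = 3.11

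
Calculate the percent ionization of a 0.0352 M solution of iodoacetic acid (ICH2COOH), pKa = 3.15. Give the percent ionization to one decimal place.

13.2%

ICH2COOH ⇌ ICH2COO- + H+; let x = [H+] at equilibrium.
Ka = 10^(−3.15) = 7.08 × 10^-4
Ka = x²/(C₀ − x); solving the quadratic gives x = 4.65 × 10^-3 M.
% ionization = x/C₀ × 100% = 4.65 × 10^-3/0.0352 × 100% = 13.2%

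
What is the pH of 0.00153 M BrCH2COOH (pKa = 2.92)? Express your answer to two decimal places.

BrCH2COOH ⇌ BrCH2COO- + H+
Ka = 10^(−2.92) = 1.20 × 10^-3
From the ICE table, Ka = x²/(0.00153 − x) = 1.20 × 10^-3.
The 5% rule fails; solving x² + Ka·x − Ka·C₀ = 0 exactly:
x = (−Ka + √(Ka² + 4·Ka·C₀))/2 = 8.82 × 10^-4 M
pH = −log(8.82 × 10^-4) = 3.05

pH = 3.05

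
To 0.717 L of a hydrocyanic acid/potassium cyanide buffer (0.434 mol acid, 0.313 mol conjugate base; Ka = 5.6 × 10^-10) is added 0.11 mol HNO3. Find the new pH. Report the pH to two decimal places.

pH = 8.82

After neutralization: n(HCN) = 0.544 mol, n(CN-) = 0.203 mol.
pKa = −log(5.6 × 10^-10) = 9.252
pH = pKa + log([A⁻]/[HA]) = 9.252 + log(0.203/0.544) = 9.252 -0.428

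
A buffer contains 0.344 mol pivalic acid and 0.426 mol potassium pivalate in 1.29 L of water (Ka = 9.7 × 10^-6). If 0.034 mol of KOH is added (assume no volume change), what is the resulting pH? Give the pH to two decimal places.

OH- converts (CH3)3CCOOH to (CH3)3CCOO-: (CH3)3CCOOH → 0.31 mol, (CH3)3CCOO- → 0.46 mol.
pKa = −log(9.7 × 10^-6) = 5.013
Henderson–Hasselbalch with mole ratio 0.46/0.31: pH = 5.013 + (+0.171)

pH = 5.18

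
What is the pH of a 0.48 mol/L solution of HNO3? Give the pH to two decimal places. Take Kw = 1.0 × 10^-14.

HNO3 is a strong acid and dissociates completely, so [H+] = 0.48 M.
pH = -log(0.48) = 0.32

pH = 0.32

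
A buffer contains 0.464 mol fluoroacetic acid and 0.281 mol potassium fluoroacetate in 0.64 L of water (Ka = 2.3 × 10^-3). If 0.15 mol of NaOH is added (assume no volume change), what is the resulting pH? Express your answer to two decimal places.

OH- converts FCH2COOH to FCH2COO-: FCH2COOH → 0.314 mol, FCH2COO- → 0.431 mol.
pKa = −log(2.3 × 10^-3) = 2.638
Henderson–Hasselbalch with mole ratio 0.431/0.314: pH = 2.638 + (+0.138)

pH = 2.78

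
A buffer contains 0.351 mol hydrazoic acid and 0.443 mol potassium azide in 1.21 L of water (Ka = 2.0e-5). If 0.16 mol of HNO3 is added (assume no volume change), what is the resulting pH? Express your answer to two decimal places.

pH = 4.44

After neutralization: n(HN3) = 0.511 mol, n(N3-) = 0.283 mol.
pKa = −log(2.0 × 10^-5) = 4.699
pH = pKa + log(n_N3-/n_HN3) = 4.699 + log(0.283/0.511) = 4.699 + (-0.257)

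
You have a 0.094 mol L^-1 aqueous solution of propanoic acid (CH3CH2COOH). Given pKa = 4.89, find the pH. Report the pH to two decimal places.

pH = 2.96

CH3CH2COOH ⇌ CH3CH2COO- + H+
Ka = 10^(−4.89) = 1.29 × 10^-5
From the ICE table, Ka = [H+]²/(0.094 − [H+]) = 1.29 × 10^-5.
Assume [H+] ≪ 0.094: [H+] ≈ √(1.29 × 10^-5 × 0.094) = 1.10 × 10^-3 M
pH = −log(1.10 × 10^-3) = 2.96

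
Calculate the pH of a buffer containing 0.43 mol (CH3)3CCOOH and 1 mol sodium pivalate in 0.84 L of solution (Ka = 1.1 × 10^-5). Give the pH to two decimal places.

pKa = −log(1.1 × 10^-5) = 4.959
Using pH = pKa + log([base]/[acid]) with [base]/[acid] = 1/0.43:
pH = 4.959 + (+0.367) = 5.33

pH = 5.33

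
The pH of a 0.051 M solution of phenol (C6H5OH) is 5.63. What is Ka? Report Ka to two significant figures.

Ka = 1.1 × 10^-10

[H+] = 10^(-5.63) = 2.34 × 10^-6 M
At equilibrium [HA] = 0.051 − 2.34 × 10^-6 = 5.10 × 10^-2 M
Ka = [H+][A-]/[HA] = (2.34 × 10^-6)² / 5.10 × 10^-2 = 1.1 × 10^-10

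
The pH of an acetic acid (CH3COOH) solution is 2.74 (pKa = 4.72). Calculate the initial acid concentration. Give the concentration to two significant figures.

[H+] = 10^(-2.74) = 1.82 × 10^-3 M = x
Ka = 10^(−4.72) = 1.91 × 10^-5
Ka = x²/(C₀ − x) ⇒ C₀ = x + x²/Ka
C₀ = 1.82 × 10^-3 + (1.82 × 10^-3)²/(1.91 × 10^-5) = 1.75 × 10^-1 M

C₀ = 1.8 × 10^-1 M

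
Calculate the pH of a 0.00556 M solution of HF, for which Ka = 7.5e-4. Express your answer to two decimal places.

HF ⇌ F- + H+
Ka = [H+]²/(0.00556 − [H+]) = 7.5 × 10^-4
[H+] is not negligible relative to C₀; solve [H+]² + 0.00075·[H+] − 4.17e-06 = 0.
[H+] = (−Ka + √(Ka² + 4·Ka·C₀))/2 = 1.70 × 10^-3 M
pH = −log(1.70 × 10^-3) = 2.77

pH = 2.77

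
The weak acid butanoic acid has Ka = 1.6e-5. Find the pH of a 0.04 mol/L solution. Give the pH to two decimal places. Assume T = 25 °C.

CH3(CH2)2COOH ⇌ CH3(CH2)2COO- + H+
From the ICE table, Ka = [H+]²/(0.04 − [H+]) = 1.6 × 10^-5.
Since Ka ≪ C₀, [H+] ≈ √(Ka·C₀) = 8.00 × 10^-4 M.
pH = −log[H+] = −log(8.00 × 10^-4) = 3.10

pH = 3.10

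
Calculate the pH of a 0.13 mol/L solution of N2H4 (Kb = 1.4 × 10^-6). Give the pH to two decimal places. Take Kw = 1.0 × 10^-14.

N2H4 + H2O ⇌ N2H5+ + OH-
Kb = x²/(0.13 − x) = 1.4 × 10^-6
Assume x ≪ 0.13: x ≈ √(1.4 × 10^-6 × 0.13) = 4.27 × 10^-4 M
pOH = −log(4.27 × 10^-4) = 3.37; pH = 14.00 − 3.37 = 10.63

pH = 10.63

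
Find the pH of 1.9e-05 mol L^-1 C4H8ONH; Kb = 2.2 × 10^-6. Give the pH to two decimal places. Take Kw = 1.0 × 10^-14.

pH = 8.74

C4H8ONH + H2O ⇌ C4H8ONH2+ + OH-
Kb = x²/(1.9e-05 − x) = 2.2 × 10^-6
The 5% rule fails; solving x² + Kb·x − Kb·C₀ = 0 exactly:
x = [−2.2e-06 + √(2.2e-06² + 1.67e-10)]/2 = 5.46 × 10^-6 M
pOH = 5.26, so pH = 14.00 − pOH = 8.74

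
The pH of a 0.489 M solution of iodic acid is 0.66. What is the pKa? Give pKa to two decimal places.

pKa = 0.75

[H+] = 10^(-0.66) = 2.19 × 10^-1 M
At equilibrium [HA] = 0.489 − 2.19 × 10^-1 = 2.70 × 10^-1 M
Ka = [H+][A-]/[HA] = (2.19 × 10^-1)² / 2.70 × 10^-1 = 1.78 × 10^-1
pKa = -log(1.78 × 10^-1) = 0.75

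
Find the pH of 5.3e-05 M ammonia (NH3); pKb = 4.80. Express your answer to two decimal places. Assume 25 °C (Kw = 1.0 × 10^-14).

pH = 9.34

NH3 + H2O ⇌ NH4+ + OH-
Kb = 10^(−4.80) = 1.58 × 10^-5
From the ICE table, Kb = x²/(5.3e-05 − x) = 1.58 × 10^-5.
Here C₀/Kb ≈ 3.35, so the small-x approximation fails. Use the quadratic:
x = [−1.58e-05 + √(1.58e-05² + 3.35e-09)]/2 = 2.21 × 10^-5 M
pOH = 4.66, so pH = 14.00 − pOH = 9.34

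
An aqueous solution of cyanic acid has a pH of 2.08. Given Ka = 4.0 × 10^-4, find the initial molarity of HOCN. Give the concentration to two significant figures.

[H+] = 10^(-2.08) = 8.32 × 10^-3 M = x
Ka = x²/(C₀ − x) ⇒ C₀ = x + x²/Ka
C₀ = 8.32 × 10^-3 + (8.32 × 10^-3)²/(4.0 × 10^-4) = 1.81 × 10^-1 M

C₀ = 1.8 × 10^-1 M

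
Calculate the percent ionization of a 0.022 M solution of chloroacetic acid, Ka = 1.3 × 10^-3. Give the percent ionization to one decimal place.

21.5%

ClCH2COOH ⇌ ClCH2COO- + H+; let x = [H+] at equilibrium.
Solve x² + 0.0013x − 2.86e-05 = 0 → x = 4.74 × 10^-3 M
% ionization = x/C₀ × 100% = 4.74 × 10^-3/0.022 × 100% = 21.5%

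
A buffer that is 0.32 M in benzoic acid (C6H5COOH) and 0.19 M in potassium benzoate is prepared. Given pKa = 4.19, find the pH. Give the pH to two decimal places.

pH = 3.96

Using pH = pKa + log([base]/[acid]) with [base]/[acid] = 0.19/0.32:
pH = 4.19 + (-0.226) = 3.96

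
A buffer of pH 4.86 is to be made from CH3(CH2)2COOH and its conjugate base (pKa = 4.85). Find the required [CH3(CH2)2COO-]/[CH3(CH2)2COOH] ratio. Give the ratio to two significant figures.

pH = pKa + log(r) ⇒ log(r) = 4.86 − 4.85 = +0.01
r = [CH3(CH2)2COO-]/[CH3(CH2)2COOH] = 10^(+0.01) = 1.02

ratio = 1.0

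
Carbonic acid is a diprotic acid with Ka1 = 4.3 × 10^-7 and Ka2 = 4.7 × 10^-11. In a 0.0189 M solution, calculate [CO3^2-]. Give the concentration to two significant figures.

First ionization gives [H+] ≈ [HCO3-] = 9.01 × 10^-5 M.
Second step: Ka2 = [H+][CO3^2-]/[HCO3-] ≈ [CO3^2-] (since [H+] ≈ [HCO3-]).
So [CO3^2-] ≈ Ka2.

4.7 × 10^-11 M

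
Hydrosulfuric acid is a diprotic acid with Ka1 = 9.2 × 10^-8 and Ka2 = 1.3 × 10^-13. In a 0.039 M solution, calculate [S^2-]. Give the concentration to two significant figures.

First ionization gives [H+] ≈ [HS-] = 5.99 × 10^-5 M.
Second step: Ka2 = [H+][S^2-]/[HS-] ≈ [S^2-] (since [H+] ≈ [HS-]).
So [S^2-] ≈ Ka2.

1.3 × 10^-13 M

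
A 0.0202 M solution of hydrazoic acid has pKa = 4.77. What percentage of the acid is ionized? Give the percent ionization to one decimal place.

2.9%

HN3 ⇌ N3- + H+; let x = [H+] at equilibrium.
Ka = 10^(−4.77) = 1.70 × 10^-5
x ≈ √(Ka·C₀) = √(1.70 × 10^-5 × 0.0202) = 5.86 × 10^-4 M
Fraction ionized = 5.86 × 10^-4 / 0.0202 = 0.0290 → 2.9%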